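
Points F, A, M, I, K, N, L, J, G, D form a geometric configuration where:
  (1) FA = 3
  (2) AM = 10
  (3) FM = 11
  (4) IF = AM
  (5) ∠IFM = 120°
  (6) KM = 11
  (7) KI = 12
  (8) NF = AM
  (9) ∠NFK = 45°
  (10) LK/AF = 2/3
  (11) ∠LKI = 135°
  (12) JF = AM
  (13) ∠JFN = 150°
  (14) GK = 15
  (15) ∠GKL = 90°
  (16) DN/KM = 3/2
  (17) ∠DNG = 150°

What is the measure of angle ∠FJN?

From the given relations: JF = AM = 10; NF = AM = 10.
Step 1: By the law of cosines on triangle JFN: JN² = 10² + 10² − 2·10·10·cos(150°) = 373.21, so JN ≈ 19.32.
Step 2: By the inverse law of cosines on triangle FJN: cos(∠FJN) = (10² + 19.32² − 10²) / (2·10·19.32) = 373.21/386.37 = 0.9659, so ∠FJN = 15°.

Therefore, the measure of angle ∠FJN = 15°.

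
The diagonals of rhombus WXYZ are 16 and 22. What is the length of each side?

In a rhombus, the diagonals bisect each other perpendicularly, creating four congruent right triangles.
Each triangle has legs 8 (half of 16) and 11 (half of 22).
The hypotenuse of each right triangle is a side of the rhombus:
side = sqrt(8^2 + 11^2) = sqrt(185)

sqrt(185)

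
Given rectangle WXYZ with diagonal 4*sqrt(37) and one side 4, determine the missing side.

The diagonal of a rectangle forms a right triangle with the two sides.
Rearranging the Pythagorean theorem: missing side = sqrt(d^2 - known^2).
= sqrt(592 - 16) = sqrt(576) = 24.

24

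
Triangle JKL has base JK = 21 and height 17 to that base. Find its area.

A triangle's area is half the area of a rectangle with the same base and height.
Area = (1/2) * 21 * 17 = 357/2.

357/2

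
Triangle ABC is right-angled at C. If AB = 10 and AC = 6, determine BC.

BC = sqrt(10^2 - 6^2) = sqrt(64) = 8

8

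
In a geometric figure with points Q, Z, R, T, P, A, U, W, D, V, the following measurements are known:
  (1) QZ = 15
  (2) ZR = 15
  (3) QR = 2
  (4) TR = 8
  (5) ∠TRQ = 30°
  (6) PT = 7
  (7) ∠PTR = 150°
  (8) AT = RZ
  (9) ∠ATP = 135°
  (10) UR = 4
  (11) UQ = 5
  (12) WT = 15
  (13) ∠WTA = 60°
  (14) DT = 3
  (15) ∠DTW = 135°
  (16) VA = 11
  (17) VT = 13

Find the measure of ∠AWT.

From the given relations: AT = RZ = 15.
Step 1: By the law of cosines on triangle WTA: WA² = 15² + 15² − 2·15·15·cos(60°) = 225, so WA = 15.
Step 2: By the inverse law of cosines on triangle AWT: cos(∠AWT) = (15² + 15² − 15²) / (2·15·15) = 225/450 = 0.5, so ∠AWT = 60°.

Therefore, the measure of angle ∠AWT = 60°.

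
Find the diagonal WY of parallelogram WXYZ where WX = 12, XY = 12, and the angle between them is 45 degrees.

Law of cosines: d^2 = 12^2 + 12^2 - 2(12)(12)cos(45°) = 288 - 144*sqrt(2), so d = 12*sqrt(2 - sqrt(2)).

12*sqrt(2 - sqrt(2))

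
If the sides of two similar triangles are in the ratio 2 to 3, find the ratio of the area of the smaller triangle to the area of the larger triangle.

The ratio of areas of similar triangles equals the square of the side ratio.
Side ratio = 2:3
Area ratio = (2/3)^2 = 4/9 = 4:9

4:9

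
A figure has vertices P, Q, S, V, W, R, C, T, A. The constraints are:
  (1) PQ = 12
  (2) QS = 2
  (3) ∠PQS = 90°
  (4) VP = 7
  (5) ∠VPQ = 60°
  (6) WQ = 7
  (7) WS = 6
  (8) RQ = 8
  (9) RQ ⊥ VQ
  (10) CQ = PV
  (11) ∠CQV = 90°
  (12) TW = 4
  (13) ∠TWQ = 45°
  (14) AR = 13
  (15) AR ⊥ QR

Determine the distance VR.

Step 1: By the law of cosines on triangle VPQ: VQ² = 7² + 12² − 2·7·12·cos(60°) = 109, so VQ = √109.
Step 2: By the law of cosines on triangle VQR: VR² = √109² + 8² − 2·√109·8·cos(90°) = 173, so VR = √173.

Therefore, the length of VR = √173.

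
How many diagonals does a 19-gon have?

The number of diagonals in an n-gon is n(n - 3)/2.
For n = 19: 19(19 - 3)/2 = 19 × 16 / 2 = 152.

152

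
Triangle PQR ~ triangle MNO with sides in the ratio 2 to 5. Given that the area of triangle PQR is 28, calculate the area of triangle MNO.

For similar figures, the area ratio equals the square of the side ratio.
Side ratio (PQR to MNO) = 2:5, so area ratio = 2^2:5^2 = 4:25.
If the area of PQR is 28, then the area of MNO = 28 * (25/4) = 175.

175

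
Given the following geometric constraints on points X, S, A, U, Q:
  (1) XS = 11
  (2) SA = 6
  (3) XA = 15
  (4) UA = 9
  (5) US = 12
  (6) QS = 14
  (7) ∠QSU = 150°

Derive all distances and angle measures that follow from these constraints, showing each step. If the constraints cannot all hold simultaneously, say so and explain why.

The constraints are consistent.

Step 1: From US = 12, SQ = 14, and ∠USQ = 150°, by the law of cosines:
  UQ² = US² + SQ² - 2·US·SQ·cos(150°) = 144 + 196 + 291 = 631
  UQ ≈ 25.12

Step 2: From XA = 15, XS = 11, AS = 6, by the inverse law of cosines:
  cos(∠AXS) = (XA² + XS² - AS²) / (2·XA·XS)
  ∠AXS = 20.05°

Step 3: From SA = 6, SU = 12, AU = 9, by the inverse law of cosines:
  cos(∠ASU) = (SA² + SU² - AU²) / (2·SA·SU)
  ∠ASU = 46.57°

Step 4: From SA = 6, SX = 11, AX = 15, by the inverse law of cosines:
  cos(∠ASX) = (SA² + SX² - AX²) / (2·SA·SX)
  ∠ASX = 121.01°

Step 5: From AS = 6, AU = 9, SU = 12, by the inverse law of cosines:
  cos(∠SAU) = (AS² + AU² - SU²) / (2·AS·AU)
  ∠SAU = 104.48°

Step 6: From AS = 6, AX = 15, SX = 11, by the inverse law of cosines:
  cos(∠SAX) = (AS² + AX² - SX²) / (2·AS·AX)
  ∠SAX = 38.94°

Step 7: From UA = 9, US = 12, AS = 6, by the inverse law of cosines:
  cos(∠AUS) = (UA² + US² - AS²) / (2·UA·US)
  ∠AUS = 28.96°

Step 8: From UQ = 25.12, US = 12, QS = 14, by the inverse law of cosines:
  cos(∠QUS) = (UQ² + US² - QS²) / (2·UQ·US)
  ∠QUS = 16.18°

Step 9: From QS = 14, QU = 25.12, SU = 12, by the inverse law of cosines:
  cos(∠SQU) = (QS² + QU² - SU²) / (2·QS·QU)
  ∠SQU = 13.82°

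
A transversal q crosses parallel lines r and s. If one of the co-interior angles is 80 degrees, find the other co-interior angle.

Co-interior angles (same-side interior) formed by parallel lines and a transversal are supplementary (sum to 180 degrees).
The given angle is 80 degrees.
The co-interior angle = 180 - 80 = 100 degrees.

100 degrees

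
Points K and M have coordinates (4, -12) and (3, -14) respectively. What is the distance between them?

d = sqrt((-1)^2 + (-2)^2) = sqrt(5)

sqrt(5)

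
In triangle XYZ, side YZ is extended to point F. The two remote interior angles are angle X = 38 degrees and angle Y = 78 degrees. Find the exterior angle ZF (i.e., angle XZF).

By the exterior angle theorem, an exterior angle of a triangle equals the sum of the two remote interior angles.
Exterior angle = angle X + angle Y
Exterior angle = 38 + 78 = 116 degrees

116 degrees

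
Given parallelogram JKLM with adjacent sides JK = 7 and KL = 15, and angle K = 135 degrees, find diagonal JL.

Using the law of cosines:
d^2 = 7^2 + 15^2 - 2(7)(15)cos(135 degrees)
d^2 = 49 + 225 - 210*-sqrt(2)/2
d^2 = 105*sqrt(2) + 274
d = sqrt(105*sqrt(2) + 274)

sqrt(105*sqrt(2) + 274)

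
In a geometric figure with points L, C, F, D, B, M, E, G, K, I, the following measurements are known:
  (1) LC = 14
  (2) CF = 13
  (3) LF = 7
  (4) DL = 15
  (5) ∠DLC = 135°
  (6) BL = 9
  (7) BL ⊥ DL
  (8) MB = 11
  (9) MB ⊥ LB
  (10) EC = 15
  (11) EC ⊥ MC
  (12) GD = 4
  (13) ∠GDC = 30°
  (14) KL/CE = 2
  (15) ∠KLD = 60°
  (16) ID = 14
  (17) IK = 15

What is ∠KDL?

From the given relations: KL = 2·CE = 2·15 = 30.
Step 1: By the law of cosines on triangle DLK: DK² = 15² + 30² − 2·15·30·cos(60°) = 675, so DK = 15·√3.
Step 2: By the inverse law of cosines on triangle KDL: cos(∠KDL) = ((15·√3)² + 15² − 30²) / (2·15·√3·15) = 0/779.42 = 0, so ∠KDL = 90°.

Therefore, the measure of angle ∠KDL = 90°.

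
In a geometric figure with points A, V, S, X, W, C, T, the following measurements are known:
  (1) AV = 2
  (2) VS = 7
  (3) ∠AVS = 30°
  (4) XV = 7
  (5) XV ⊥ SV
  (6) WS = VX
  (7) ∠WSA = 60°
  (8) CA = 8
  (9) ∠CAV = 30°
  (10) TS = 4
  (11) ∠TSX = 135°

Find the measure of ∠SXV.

Step 1: By the law of cosines on triangle XVS: XS² = 7² + 7² − 2·7·7·cos(90°) = 98, so XS = 7·√2.
Step 2: By the inverse law of cosines on triangle SXV: cos(∠SXV) = ((7·√2)² + 7² − 7²) / (2·7·√2·7) = 98/138.59 = 0.7071, so ∠SXV = 45°.

Therefore, the measure of angle ∠SXV = 45°.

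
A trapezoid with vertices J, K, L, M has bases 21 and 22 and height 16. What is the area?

A trapezoid's area equals the midsegment times the height.
The midsegment is (21 + 22) / 2 = 43/2.
Area = 43/2 * 16 = 344.

344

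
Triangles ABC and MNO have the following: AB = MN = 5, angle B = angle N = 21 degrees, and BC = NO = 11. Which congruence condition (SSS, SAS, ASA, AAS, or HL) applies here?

The given information provides:
AB = MN = 5, angle B = angle N = 21 degrees, and BC = NO = 11
This matches the SAS congruence theorem.
Two pairs of corresponding sides and the included angle are equal (Side-Angle-Side).

SAS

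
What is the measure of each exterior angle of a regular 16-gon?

Each exterior angle of a regular n-gon is 360 / n.
For n = 16: 360 / 16 = 45/2 degrees.

45/2 degrees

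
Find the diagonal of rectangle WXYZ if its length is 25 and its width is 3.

Using the Pythagorean theorem:
d² = 25² + 3² = 625 + 9 = 634
d = sqrt(634)

sqrt(634)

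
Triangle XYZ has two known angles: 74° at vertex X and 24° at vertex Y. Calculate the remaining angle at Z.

By the triangle angle sum property, the three interior angles of any triangle add up to 180°.
We know angle X = 74° and angle Y = 24°, so their sum is 98°.
Therefore angle Z = 180° - 98° = 82°.

82 degrees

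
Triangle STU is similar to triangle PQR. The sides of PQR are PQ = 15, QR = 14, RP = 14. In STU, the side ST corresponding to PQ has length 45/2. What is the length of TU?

k = 45/2/15 = 3/2. TU = 3/2 * 14 = 21.

21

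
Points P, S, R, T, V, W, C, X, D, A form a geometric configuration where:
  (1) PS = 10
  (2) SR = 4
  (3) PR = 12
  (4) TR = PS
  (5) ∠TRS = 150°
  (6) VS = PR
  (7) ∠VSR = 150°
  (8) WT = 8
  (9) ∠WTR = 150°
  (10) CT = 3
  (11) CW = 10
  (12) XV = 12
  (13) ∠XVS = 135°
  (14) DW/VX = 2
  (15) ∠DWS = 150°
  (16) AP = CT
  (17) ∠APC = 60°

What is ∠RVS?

From the given relations: VS = PR = 12.
Step 1: By the law of cosines on triangle VSR: VR² = 12² + 4² − 2·12·4·cos(150°) = 243.14, so VR ≈ 15.59.
Step 2: By the inverse law of cosines on triangle RVS: cos(∠RVS) = (15.59² + 12² − 4²) / (2·15.59·12) = 371.14/374.23 = 0.9917, so ∠RVS = 7.37°.

Therefore, the measure of angle ∠RVS = 7.37°.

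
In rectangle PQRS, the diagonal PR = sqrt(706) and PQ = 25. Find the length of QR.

b = sqrt(d^2 - a^2) = sqrt(706 - 625) = sqrt(81) = 9

9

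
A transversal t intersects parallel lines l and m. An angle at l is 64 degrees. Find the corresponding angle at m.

Corresponding angles are equal: 64 degrees.

64 degrees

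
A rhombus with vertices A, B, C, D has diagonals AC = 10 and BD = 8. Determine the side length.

In a rhombus, the diagonals bisect each other perpendicularly, creating four congruent right triangles.
Each triangle has legs 5 (half of 10) and 4 (half of 8).
The hypotenuse of each right triangle is a side of the rhombus:
side = sqrt(5^2 + 4^2) = sqrt(41)

sqrt(41)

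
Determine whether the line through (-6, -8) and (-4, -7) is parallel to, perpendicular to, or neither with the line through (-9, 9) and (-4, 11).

Slope of line 1: m1 = (-7 - -8)/(-4 - -6) = 1/2 = 1/2
Slope of line 2: m2 = (11 - 9)/(-4 - -9) = 2/5 = 2/5
For parallel lines we need equal slopes: 1/2 != 2/5.
For perpendicular lines we need m1*m2 = -1: (1/2)(2/5) = 1/5 != -1.
Since neither condition holds, the lines are neither parallel nor perpendicular.

Neither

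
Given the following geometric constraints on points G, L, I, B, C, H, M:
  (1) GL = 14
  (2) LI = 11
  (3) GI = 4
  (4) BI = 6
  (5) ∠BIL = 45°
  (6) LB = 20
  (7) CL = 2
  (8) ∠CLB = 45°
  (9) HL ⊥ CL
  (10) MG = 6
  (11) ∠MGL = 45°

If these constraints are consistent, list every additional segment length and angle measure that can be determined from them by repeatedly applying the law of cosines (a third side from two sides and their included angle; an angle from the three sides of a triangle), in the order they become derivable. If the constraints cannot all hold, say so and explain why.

These constraints are not satisfiable: by the triangle inequality in triangle ILB, (2) LI = 11 and (4) BI = 6 force LB ≤ 11 + 6 = 17, but (6) says LB = 20. No planar figure meets all of them, so nothing further can be derived.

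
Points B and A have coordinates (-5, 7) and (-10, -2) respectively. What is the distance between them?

d = sqrt((-10 - -5)^2 + (-2 - 7)^2)
d = sqrt(-5^2 + -9^2)
d = sqrt(25 + 81)
d = sqrt(106)

sqrt(106)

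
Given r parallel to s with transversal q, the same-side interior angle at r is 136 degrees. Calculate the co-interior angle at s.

Co-interior angles (same-side interior) formed by parallel lines and a transversal are supplementary (sum to 180 degrees).
The given angle is 136 degrees.
The co-interior angle = 180 - 136 = 44 degrees.

44 degrees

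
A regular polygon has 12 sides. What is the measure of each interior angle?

Each interior angle of a regular n-gon is (n - 2) * 180 / n.
For n = 12: (12 - 2) * 180 / 12 = 1800/12 = 150 degrees.

150 degrees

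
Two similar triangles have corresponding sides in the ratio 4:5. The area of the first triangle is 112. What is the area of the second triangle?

The ratio of areas of similar triangles = (side ratio)^2.
Side ratio = 4:5, so area ratio = 16:25.
Area of the second triangle / Area of the first triangle = 25/16
Area of the second triangle = 112 * 25/16 = 175

175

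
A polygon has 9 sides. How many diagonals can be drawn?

Each of the 9 vertices connects to 6 non-adjacent vertices via diagonals.
Total connections = 9 × 6 = 54, but each diagonal is counted twice.
Number of diagonals = 54 / 2 = 27.

27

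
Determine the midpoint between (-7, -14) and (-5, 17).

The midpoint is the average of the coordinates:
x: (-7 + -5)/2 = -6
y: (-14 + 17)/2 = 3/2
Midpoint = (-6, 3/2)

(-6, 3/2)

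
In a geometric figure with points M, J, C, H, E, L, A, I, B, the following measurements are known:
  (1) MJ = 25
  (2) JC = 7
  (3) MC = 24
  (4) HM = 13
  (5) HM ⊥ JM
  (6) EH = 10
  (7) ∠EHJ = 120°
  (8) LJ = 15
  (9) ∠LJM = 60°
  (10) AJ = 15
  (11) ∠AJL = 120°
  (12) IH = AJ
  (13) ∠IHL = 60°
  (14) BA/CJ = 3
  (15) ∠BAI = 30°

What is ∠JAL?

Step 1: By the law of cosines on triangle AJL: AL² = 15² + 15² − 2·15·15·cos(120°) = 675, so AL = 15·√3.
Step 2: By the inverse law of cosines on triangle JAL: cos(∠JAL) = (15² + (15·√3)² − 15²) / (2·15·15·√3) = 675/779.42 = 0.866, so ∠JAL = 30°.

Therefore, the measure of angle ∠JAL = 30°.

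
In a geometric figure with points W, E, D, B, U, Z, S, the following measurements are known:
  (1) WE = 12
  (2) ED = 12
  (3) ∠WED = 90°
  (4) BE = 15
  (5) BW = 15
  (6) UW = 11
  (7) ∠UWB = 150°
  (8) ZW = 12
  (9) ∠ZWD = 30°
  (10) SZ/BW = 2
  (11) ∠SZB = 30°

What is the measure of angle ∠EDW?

Step 1: By the law of cosines on triangle DEW: DW² = 12² + 12² − 2·12·12·cos(90°) = 288, so DW = 12·√2.
Step 2: By the inverse law of cosines on triangle EDW: cos(∠EDW) = (12² + (12·√2)² − 12²) / (2·12·12·√2) = 288/407.29 = 0.7071, so ∠EDW = 45°.

Therefore, the measure of angle ∠EDW = 45°.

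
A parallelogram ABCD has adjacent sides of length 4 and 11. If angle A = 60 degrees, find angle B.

Consecutive angles are supplementary: angle B = 180 - 60 = 120 degrees.

120 degrees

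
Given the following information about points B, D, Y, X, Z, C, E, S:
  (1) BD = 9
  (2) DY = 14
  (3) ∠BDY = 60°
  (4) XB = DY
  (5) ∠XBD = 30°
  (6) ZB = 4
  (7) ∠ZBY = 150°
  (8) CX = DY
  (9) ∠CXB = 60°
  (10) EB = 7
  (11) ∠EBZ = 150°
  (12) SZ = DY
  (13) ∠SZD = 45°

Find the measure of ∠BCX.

From the given relations: CX = DY = 14; XB = DY = 14.
Step 1: By the law of cosines on triangle CXB: CB² = 14² + 14² − 2·14·14·cos(60°) = 196, so CB = 14.
Step 2: By the inverse law of cosines on triangle BCX: cos(∠BCX) = (14² + 14² − 14²) / (2·14·14) = 196/392 = 0.5, so ∠BCX = 60°.

Therefore, the measure of angle ∠BCX = 60°.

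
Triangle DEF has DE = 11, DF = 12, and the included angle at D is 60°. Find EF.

By the law of cosines: EF^2 = DE^2 + DF^2 - 2*DE*DF*cos(D)
EF^2 = 11^2 + 12^2 - 2*11*12*cos(60°)
EF^2 = 121 + 144 - 264*(1/2)
EF^2 = 133
EF = sqrt(133)

sqrt(133)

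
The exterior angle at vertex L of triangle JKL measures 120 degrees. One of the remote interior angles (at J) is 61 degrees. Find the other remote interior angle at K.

angle K = 120 - 61 = 59 degrees (exterior angle theorem).

59 degrees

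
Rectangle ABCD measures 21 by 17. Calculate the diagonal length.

Using the Pythagorean theorem:
d² = 21² + 17² = 441 + 289 = 730
d = sqrt(730)

sqrt(730)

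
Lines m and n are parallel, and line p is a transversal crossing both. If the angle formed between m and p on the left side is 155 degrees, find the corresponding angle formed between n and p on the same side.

When a transversal crosses parallel lines, angles in the same position at each intersection are called corresponding angles.
These are always equal, so the answer is 155 degrees.

155 degrees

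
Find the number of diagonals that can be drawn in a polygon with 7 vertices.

Each of the 7 vertices connects to 4 non-adjacent vertices via diagonals.
Total connections = 7 × 4 = 28, but each diagonal is counted twice.
Number of diagonals = 28 / 2 = 14.

14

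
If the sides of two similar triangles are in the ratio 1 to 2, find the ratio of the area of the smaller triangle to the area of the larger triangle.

Area ratio = (side ratio)^2 = (1/2)^2 = 1:4.

1:4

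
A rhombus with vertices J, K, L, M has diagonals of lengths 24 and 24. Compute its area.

Area = (24 * 24) / 2 = 576 / 2 = 288

288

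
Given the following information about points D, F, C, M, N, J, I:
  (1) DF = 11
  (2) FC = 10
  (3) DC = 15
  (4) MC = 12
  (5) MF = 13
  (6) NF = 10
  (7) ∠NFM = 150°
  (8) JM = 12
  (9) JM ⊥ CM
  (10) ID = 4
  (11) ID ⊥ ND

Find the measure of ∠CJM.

Step 1: By the law of cosines on triangle JMC: JC² = 12² + 12² − 2·12·12·cos(90°) = 288, so JC = 12·√2.
Step 2: By the inverse law of cosines on triangle CJM: cos(∠CJM) = ((12·√2)² + 12² − 12²) / (2·12·√2·12) = 288/407.29 = 0.7071, so ∠CJM = 45°.

Therefore, the measure of angle ∠CJM = 45°.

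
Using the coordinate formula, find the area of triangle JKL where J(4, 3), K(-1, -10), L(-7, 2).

The Shoelace formula computes the area from vertex coordinates by summing cross products.
For vertices (4,3), (-1,-10), (-7,2):
Signed sum = 4*-10 - -1*3 + -1*2 - -7*-10 + -7*3 - 4*2
= -37 + -72 + -29 = -138
Area = (1/2)|-138| = 69.

69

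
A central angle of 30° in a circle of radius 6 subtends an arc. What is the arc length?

Arc length = 2πr × θ/360
= 2π × 6 × 1/12
= pi

pi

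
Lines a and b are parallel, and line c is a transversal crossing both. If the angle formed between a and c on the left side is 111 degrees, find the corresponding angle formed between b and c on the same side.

Corresponding angles are equal: 111 degrees.

111 degrees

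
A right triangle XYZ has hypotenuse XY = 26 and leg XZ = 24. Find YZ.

Rearranging the Pythagorean theorem to solve for the unknown leg:
leg^2 = hypotenuse^2 - known_leg^2 = 676 - 576 = 100
leg = sqrt(100) = 10.

10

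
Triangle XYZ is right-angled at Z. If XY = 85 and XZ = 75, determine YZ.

Rearranging the Pythagorean theorem to solve for the unknown leg:
leg^2 = hypotenuse^2 - known_leg^2 = 7225 - 5625 = 1600
leg = sqrt(1600) = 40.

40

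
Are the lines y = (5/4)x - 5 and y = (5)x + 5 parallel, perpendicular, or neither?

Slope of line 1: m1 = 5/4
Slope of line 2: m2 = 5
m1 != m2 and m1*m2 = 25/4 != -1. Neither.

Neither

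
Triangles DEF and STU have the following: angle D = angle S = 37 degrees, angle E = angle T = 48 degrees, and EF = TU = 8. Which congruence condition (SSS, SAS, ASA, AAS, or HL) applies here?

The given information provides:
angle D = angle S = 37 degrees, angle E = angle T = 48 degrees, and EF = TU = 8
This matches the AAS congruence theorem.
Two pairs of corresponding angles and a non-included side are equal (Angle-Angle-Side).

AAS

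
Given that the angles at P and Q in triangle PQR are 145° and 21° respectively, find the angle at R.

The interior angles sum to 180°: angle R = 180 - 145 - 21 = 14°.
The triangle is obtuse (angles 145°, 21°, 14°).

14 degrees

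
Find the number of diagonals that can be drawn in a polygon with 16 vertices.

Each of the 16 vertices connects to 13 non-adjacent vertices via diagonals.
Total connections = 16 × 13 = 208, but each diagonal is counted twice.
Number of diagonals = 208 / 2 = 104.

104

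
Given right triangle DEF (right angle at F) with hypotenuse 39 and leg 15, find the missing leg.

EF = sqrt(39^2 - 15^2) = sqrt(1296) = 36

36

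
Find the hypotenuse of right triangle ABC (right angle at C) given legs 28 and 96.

By the Pythagorean theorem: AB^2 = AC^2 + BC^2
AB^2 = 28^2 + 96^2 = 784 + 9216 = 10000
AB = sqrt(10000) = 100

100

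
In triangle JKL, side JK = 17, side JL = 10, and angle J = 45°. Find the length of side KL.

When two sides and the included angle are known, the law of cosines gives the third side.
c^2 = a^2 + b^2 - 2ab cos(C) generalizes the Pythagorean theorem to non-right triangles.
Here: KL^2 = 289 + 100 - 340*(sqrt(2)/2) = 389 - 170*sqrt(2)
KL = sqrt(389 - 170*sqrt(2))

sqrt(389 - 170*sqrt(2))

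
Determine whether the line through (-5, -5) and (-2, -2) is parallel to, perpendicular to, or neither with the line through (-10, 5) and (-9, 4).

Slope of line 1: m1 = (-2 - -5)/(-2 - -5) = 3/3 = 1
Slope of line 2: m2 = (4 - 5)/(-9 - -10) = -1/1 = -1
m1 * m2 = (1) * (-1) = -1 = -1, so the lines are perpendicular.

Perpendicular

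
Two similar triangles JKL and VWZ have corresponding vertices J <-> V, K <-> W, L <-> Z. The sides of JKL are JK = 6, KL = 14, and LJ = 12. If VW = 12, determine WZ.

k = 12/6 = 2. WZ = 2 * 14 = 28.

28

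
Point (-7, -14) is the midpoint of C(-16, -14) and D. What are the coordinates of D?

Using the midpoint formula: M = ((x1 + x2)/2, (y1 + y2)/2)
We know M = (-7, -14) and C = (-16, -14)
For x: -7 = (-16 + x2)/2, so x2 = 2*-7 - -16 = 2
For y: -14 = (-14 + y2)/2, so y2 = 2*-14 - -14 = -14
D = (2, -14)

(2, -14)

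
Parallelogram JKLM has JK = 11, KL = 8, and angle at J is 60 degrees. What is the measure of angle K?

Opposite sides of a parallelogram are parallel, so consecutive angles form co-interior angles on a transversal.
Co-interior angles sum to 180°, giving angle K = 180 - 60 = 120 degrees.

120 degrees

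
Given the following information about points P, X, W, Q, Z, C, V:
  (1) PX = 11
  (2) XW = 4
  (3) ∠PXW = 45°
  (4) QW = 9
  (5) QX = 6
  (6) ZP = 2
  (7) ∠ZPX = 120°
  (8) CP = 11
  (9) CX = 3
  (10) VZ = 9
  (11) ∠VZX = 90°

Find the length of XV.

Step 1: By the law of cosines on triangle ZPX: ZX² = 2² + 11² − 2·2·11·cos(120°) = 147, so ZX = 7·√3.
Step 2: By the law of cosines on triangle XZV: XV² = (7·√3)² + 9² − 2·7·√3·9·cos(90°) = 228, so XV = 2·√57.

Therefore, the length of XV = 2·√57.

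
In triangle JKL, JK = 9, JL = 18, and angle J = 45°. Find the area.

When two sides and the included angle are known, the area formula is (1/2)ab sin(C).
The height from one side to the opposite vertex is 18 sin(45°) = 9*sqrt(2).
Area = (1/2) * 9 * 9*sqrt(2) = 81*sqrt(2)/2.

81*sqrt(2)/2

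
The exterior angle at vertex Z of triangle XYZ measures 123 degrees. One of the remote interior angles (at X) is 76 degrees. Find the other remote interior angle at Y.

angle Y = 123 - 76 = 47 degrees (exterior angle theorem).

47 degrees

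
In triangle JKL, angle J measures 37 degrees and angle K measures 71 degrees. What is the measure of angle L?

The interior angles sum to 180°: angle L = 180 - 37 - 71 = 72°.
The triangle is acute (angles 37°, 71°, 72°).

72 degrees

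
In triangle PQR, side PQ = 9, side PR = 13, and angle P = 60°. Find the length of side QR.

By the law of cosines: QR^2 = PQ^2 + PR^2 - 2*PQ*PR*cos(P)
QR^2 = 9^2 + 13^2 - 2*9*13*cos(60°)
QR^2 = 81 + 169 - 234*(1/2)
QR^2 = 133
QR = sqrt(133)

sqrt(133)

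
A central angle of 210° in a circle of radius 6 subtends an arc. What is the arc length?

The full circumference is 2πr = 2π(6) = 12*pi.
The arc spans 210° out of 360°, which is a fraction of 7/12.
Arc length = 12*pi × 7/12 = 7*pi.

7*pi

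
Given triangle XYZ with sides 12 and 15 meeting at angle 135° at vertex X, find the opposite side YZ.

Law of cosines: YZ^2 = 12^2 + 15^2 - 2(12)(15)cos(135°) = 180*sqrt(2) + 369, so YZ = 3*sqrt(20*sqrt(2) + 41).

3*sqrt(20*sqrt(2) + 41)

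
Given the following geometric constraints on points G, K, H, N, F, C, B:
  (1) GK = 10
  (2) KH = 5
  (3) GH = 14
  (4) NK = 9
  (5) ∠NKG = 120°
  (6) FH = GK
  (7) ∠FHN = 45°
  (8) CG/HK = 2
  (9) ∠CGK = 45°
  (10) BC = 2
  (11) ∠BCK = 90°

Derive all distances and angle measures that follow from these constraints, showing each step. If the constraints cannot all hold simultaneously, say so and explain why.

The constraints are consistent.

From the given relations:
  FH = GK = 10
  CG = 2·HK = 2·5 = 10

Step 1: From GK = 10, KN = 9, and ∠GKN = 120°, by the law of cosines:
  GN² = GK² + KN² - 2·GK·KN·cos(120°) = 100 + 81 + 90 = 271
  GN ≈ 16.46

Step 2: From KG = 10, GC = 10, and ∠KGC = 45°, by the law of cosines:
  KC² = KG² + GC² - 2·KG·GC·cos(45°) = 100 + 100 - 141.4 = 58.58
  KC ≈ 7.65

Step 3: From GH = 14, GK = 10, HK = 5, by the inverse law of cosines:
  cos(∠HGK) = (GH² + GK² - HK²) / (2·GH·GK)
  ∠HGK = 14.57°

Step 4: From KG = 10, KH = 5, GH = 14, by the inverse law of cosines:
  cos(∠GKH) = (KG² + KH² - GH²) / (2·KG·KH)
  ∠GKH = 135.23°

Step 5: From HG = 14, HK = 5, GK = 10, by the inverse law of cosines:
  cos(∠GHK) = (HG² + HK² - GK²) / (2·HG·HK)
  ∠GHK = 30.2°

Step 6: From KC = 7.65, CB = 2, and ∠KCB = 90°, by the law of cosines:
  KB² = KC² + CB² - 2·KC·CB·cos(90°) = 58.58 + 4 - 0 = 62.58
  KB ≈ 7.91

Step 7: From GK = 10, GN = 16.46, KN = 9, by the inverse law of cosines:
  cos(∠KGN) = (GK² + GN² - KN²) / (2·GK·GN)
  ∠KGN = 28.26°

Step 8: From KC = 7.65, KG = 10, CG = 10, by the inverse law of cosines:
  cos(∠CKG) = (KC² + KG² - CG²) / (2·KC·KG)
  ∠CKG = 67.5°

Step 9: From NG = 16.46, NK = 9, GK = 10, by the inverse law of cosines:
  cos(∠GNK) = (NG² + NK² - GK²) / (2·NG·NK)
  ∠GNK = 31.74°

Step 10: From CG = 10, CK = 7.65, GK = 10, by the inverse law of cosines:
  cos(∠GCK) = (CG² + CK² - GK²) / (2·CG·CK)
  ∠GCK = 67.5°

Step 11: From KB = 7.91, KC = 7.65, BC = 2, by the inverse law of cosines:
  cos(∠BKC) = (KB² + KC² - BC²) / (2·KB·KC)
  ∠BKC = 14.64°

Step 12: From BC = 2, BK = 7.91, CK = 7.65, by the inverse law of cosines:
  cos(∠CBK) = (BC² + BK² - CK²) / (2·BC·BK)
  ∠CBK = 75.36°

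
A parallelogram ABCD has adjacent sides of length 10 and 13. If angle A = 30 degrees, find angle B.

Consecutive angles are supplementary: angle B = 180 - 30 = 150 degrees.

150 degrees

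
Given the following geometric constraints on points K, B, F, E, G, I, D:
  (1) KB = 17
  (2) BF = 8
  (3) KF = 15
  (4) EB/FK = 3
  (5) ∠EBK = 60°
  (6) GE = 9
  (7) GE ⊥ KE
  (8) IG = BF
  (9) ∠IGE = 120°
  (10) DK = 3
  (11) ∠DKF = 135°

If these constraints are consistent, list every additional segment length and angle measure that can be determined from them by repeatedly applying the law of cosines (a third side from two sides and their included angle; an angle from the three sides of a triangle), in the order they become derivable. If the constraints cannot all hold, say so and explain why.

The constraints are consistent. Derivable facts, in order:
After 1 step:
- EI ≈ 14.73
- FD ≈ 17.25
- KE ≈ 39.36
- ∠BFK = 90°
- ∠BKF = 28.07°
- ∠FBK = 61.93°
After 2 steps:
- KG ≈ 40.37
- ∠BEK = 21.97°
- ∠BKE = 98.03°
- ∠DFK = 7.06°
- ∠EIG = 31.95°
- ∠FDK = 37.94°
- ∠GEI = 28.05°
After 3 steps:
- ∠EGK = 77.12°
- ∠EKG = 12.88°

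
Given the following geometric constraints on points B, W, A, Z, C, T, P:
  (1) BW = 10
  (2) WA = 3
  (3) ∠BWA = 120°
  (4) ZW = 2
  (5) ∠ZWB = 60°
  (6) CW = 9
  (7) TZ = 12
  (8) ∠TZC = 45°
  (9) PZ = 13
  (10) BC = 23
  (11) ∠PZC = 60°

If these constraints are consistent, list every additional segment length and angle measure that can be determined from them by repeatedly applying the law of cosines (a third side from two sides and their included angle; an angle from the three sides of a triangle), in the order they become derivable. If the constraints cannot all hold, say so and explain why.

These constraints are not satisfiable: by the triangle inequality in triangle WBC, (1) BW = 10 and (6) CW = 9 force BC ≤ 10 + 9 = 19, but (10) says BC = 23. No planar figure meets all of them, so nothing further can be derived.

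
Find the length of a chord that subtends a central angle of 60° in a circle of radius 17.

Chord = 2(17) sin(30°) = 17

17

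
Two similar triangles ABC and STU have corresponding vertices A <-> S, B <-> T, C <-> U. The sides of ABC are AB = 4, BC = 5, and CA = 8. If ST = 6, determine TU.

Similar triangles have proportional sides. Setting up the proportion:
ST / AB = TU / BC
6 / 4 = TU / 5
TU = 5 * 6 / 4 = 15/2.

15/2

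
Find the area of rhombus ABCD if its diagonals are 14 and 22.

Area = (14 * 22) / 2 = 308 / 2 = 154

154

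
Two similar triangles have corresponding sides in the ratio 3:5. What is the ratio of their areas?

Area scales with the square of linear dimensions. If every length is multiplied by 3/5, then the area is multiplied by (3/5)^2 = 9/25.
The area ratio is 9:25.

9:25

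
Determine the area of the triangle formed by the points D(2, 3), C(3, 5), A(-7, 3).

Using the Shoelace formula for a triangle:
Area = (1/2)|x0(y1 - y2) + x1(y2 - y0) + x2(y0 - y1)|
Area = (1/2)|2(5 - 3) + 3(3 - 3) + -7(3 - 5)|
Area = (1/2)|4 + 0 + 14|
Area = (1/2)|18|
Area = (1/2)(18)
Area = 9

9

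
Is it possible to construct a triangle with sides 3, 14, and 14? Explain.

Yes.
The triangle inequality requires that the sum of any two sides exceeds the third.
Here 3 + 14 = 17 > 14, so the condition is met.

Yes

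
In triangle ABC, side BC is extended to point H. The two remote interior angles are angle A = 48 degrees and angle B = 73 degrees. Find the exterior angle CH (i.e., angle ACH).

The interior angle at C is 180 - 48 - 73 = 59 degrees.
The exterior angle and interior angle at C are supplementary:
Exterior angle = 180 - 59 = 121 degrees.

121 degrees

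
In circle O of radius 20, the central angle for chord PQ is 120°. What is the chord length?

Drop a perpendicular from the center to the chord, bisecting both the chord and the central angle.
Each half-chord = r sin(θ/2) = 20 sin(60°).
The full chord = 2 × 20 × sin(60°) = 20*sqrt(3).

20*sqrt(3)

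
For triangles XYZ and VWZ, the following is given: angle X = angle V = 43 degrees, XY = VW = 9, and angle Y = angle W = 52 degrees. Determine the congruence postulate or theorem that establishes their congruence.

The given information provides:
angle X = angle V = 43 degrees, XY = VW = 9, and angle Y = angle W = 52 degrees
This matches the ASA congruence theorem.
Two pairs of corresponding angles and the included side are equal (Angle-Side-Angle).

ASA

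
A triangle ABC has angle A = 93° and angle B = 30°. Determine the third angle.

The interior angles sum to 180°: angle C = 180 - 93 - 30 = 57°.
The triangle is obtuse (angles 93°, 30°, 57°).

57 degrees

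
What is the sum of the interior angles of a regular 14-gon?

The sum of interior angles of an n-sided polygon is (n - 2) * 180.
For n = 14: (14 - 2) * 180 = 12 * 180 = 2160 degrees.

2160 degrees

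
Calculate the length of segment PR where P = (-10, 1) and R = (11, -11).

The horizontal distance is |11 - -10| = 21 and the vertical distance is |-11 - 1| = 12.
By the Pythagorean theorem, d = sqrt(21^2 + 12^2) = sqrt(585) = 3*sqrt(65).

3*sqrt(65)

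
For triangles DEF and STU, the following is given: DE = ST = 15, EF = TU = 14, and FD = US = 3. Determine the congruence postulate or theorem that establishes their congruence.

The given information matches SSS: All three pairs of corresponding sides are equal (Side-Side-Side).

SSS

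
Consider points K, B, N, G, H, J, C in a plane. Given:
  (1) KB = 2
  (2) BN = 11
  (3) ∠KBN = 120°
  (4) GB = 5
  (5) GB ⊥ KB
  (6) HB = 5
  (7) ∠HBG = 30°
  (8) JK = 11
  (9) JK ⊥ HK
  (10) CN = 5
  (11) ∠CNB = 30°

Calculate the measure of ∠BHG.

Step 1: By the law of cosines on triangle HBG: HG² = 5² + 5² − 2·5·5·cos(30°) = 6.7, so HG ≈ 2.59.
Step 2: By the inverse law of cosines on triangle BHG: cos(∠BHG) = (5² + 2.59² − 5²) / (2·5·2.59) = 6.7/25.88 = 0.2588, so ∠BHG = 75°.

Therefore, the measure of angle ∠BHG = 75°.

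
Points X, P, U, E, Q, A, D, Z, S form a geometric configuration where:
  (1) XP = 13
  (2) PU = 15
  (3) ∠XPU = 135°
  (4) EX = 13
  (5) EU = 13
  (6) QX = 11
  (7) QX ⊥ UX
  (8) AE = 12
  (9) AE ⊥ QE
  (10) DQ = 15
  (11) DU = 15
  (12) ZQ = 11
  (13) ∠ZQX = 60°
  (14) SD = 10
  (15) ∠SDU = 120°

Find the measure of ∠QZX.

Step 1: By the law of cosines on triangle ZQX: ZX² = 11² + 11² − 2·11·11·cos(60°) = 121, so ZX = 11.
Step 2: By the inverse law of cosines on triangle QZX: cos(∠QZX) = (11² + 11² − 11²) / (2·11·11) = 121/242 = 0.5, so ∠QZX = 60°.

Therefore, the measure of angle ∠QZX = 60°.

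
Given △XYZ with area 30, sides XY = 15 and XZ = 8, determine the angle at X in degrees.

Area = (1/2) * a * b * sin(C)
sin(C) = 2 * Area / (a * b)
sin(C) = 2 * 30 / (15 * 8)
sin(C) = 1/2
C = arcsin(1/2) = 30°
Since sin(180° - C) = sin(C), the obtuse angle 150° gives the same area, so C = 30° or C = 150°.

30° or 150°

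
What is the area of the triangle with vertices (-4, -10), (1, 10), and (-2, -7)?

Shoelace: Area = (1/2)|-4(10--7) + 1(-7--10) + -2(-10-10)| = (1/2)(25) = 25/2

25/2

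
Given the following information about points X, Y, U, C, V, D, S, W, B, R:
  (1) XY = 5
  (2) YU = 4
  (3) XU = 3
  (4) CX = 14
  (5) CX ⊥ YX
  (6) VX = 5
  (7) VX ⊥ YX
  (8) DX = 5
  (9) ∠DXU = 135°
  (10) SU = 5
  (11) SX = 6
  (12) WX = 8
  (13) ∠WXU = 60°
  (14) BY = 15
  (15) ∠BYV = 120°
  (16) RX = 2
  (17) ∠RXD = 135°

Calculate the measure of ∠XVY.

Step 1: By the law of cosines on triangle VXY: VY² = 5² + 5² − 2·5·5·cos(90°) = 50, so VY = 5·√2.
Step 2: By the inverse law of cosines on triangle XVY: cos(∠XVY) = (5² + (5·√2)² − 5²) / (2·5·5·√2) = 50/70.71 = 0.7071, so ∠XVY = 45°.

Therefore, the measure of angle ∠XVY = 45°.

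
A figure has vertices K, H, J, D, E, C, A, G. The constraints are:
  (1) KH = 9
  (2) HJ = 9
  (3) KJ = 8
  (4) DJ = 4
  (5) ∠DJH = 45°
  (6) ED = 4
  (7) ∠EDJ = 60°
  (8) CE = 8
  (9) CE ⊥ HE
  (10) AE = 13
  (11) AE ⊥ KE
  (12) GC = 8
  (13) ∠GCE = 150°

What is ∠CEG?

Step 1: By the law of cosines on triangle ECG: EG² = 8² + 8² − 2·8·8·cos(150°) = 238.85, so EG ≈ 15.45.
Step 2: By the inverse law of cosines on triangle CEG: cos(∠CEG) = (8² + 15.45² − 8²) / (2·8·15.45) = 238.85/247.28 = 0.9659, so ∠CEG = 15°.

Therefore, the measure of angle ∠CEG = 15°.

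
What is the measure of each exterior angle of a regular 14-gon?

Each exterior angle of a regular n-gon is 360 / n.
For n = 14: 360 / 14 = 180/7 degrees.

180/7 degrees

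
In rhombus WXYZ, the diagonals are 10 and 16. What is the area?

The diagonals of a rhombus divide it into four right triangles.
Each triangle has legs 10/ 2 = 5 and 16/2 = 8, so each has area (1/2)*5*8 = 20.
Four such triangles give total area = (d1 * d2) / 2 = 80.

80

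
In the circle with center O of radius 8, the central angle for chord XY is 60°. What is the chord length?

Drop a perpendicular from the center to the chord, bisecting both the chord and the central angle.
Each half-chord = r sin(θ/2) = 8 sin(30°).
The full chord = 2 × 8 × sin(30°) = 8.

8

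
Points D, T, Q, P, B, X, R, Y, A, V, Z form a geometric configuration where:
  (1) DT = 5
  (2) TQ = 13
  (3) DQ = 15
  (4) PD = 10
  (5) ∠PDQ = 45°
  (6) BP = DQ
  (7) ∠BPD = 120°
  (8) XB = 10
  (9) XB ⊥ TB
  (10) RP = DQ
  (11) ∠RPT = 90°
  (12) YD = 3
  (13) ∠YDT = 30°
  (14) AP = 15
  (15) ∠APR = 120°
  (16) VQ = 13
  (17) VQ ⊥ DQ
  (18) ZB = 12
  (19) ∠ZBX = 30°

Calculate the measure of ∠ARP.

From the given relations: RP = DQ = 15.
Step 1: By the law of cosines on triangle RPA: RA² = 15² + 15² − 2·15·15·cos(120°) = 675, so RA = 15·√3.
Step 2: By the inverse law of cosines on triangle ARP: cos(∠ARP) = ((15·√3)² + 15² − 15²) / (2·15·√3·15) = 675/779.42 = 0.866, so ∠ARP = 30°.

Therefore, the measure of angle ∠ARP = 30°.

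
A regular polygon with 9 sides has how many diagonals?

The number of diagonals in an n-gon is n(n - 3)/2.
For n = 9: 9(9 - 3)/2 = 9 × 6 / 2 = 27.

27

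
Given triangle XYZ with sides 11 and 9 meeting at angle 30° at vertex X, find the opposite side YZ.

Law of cosines: YZ^2 = 11^2 + 9^2 - 2(11)(9)cos(30°) = 202 - 99*sqrt(3), so YZ = sqrt(202 - 99*sqrt(3)).

sqrt(202 - 99*sqrt(3))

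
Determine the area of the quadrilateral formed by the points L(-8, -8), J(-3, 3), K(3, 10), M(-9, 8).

Using the Shoelace formula for a quadrilateral (vertices in order):
Area = (1/2)|sum of (x_i * y_(i+1) - x_(i+1) * y_i)|
Terms: (-8*3 - -3*-8) = -48, (-3*10 - 3*3) = -39, (3*8 - -9*10) = 114, (-9*-8 - -8*8) = 136
Sum = 163
Area = (1/2)(163) = 163/2

163/2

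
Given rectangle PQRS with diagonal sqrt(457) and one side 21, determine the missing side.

The diagonal of a rectangle forms a right triangle with the two sides.
Rearranging the Pythagorean theorem: missing side = sqrt(d^2 - known^2).
= sqrt(457 - 441) = sqrt(16) = 4.

4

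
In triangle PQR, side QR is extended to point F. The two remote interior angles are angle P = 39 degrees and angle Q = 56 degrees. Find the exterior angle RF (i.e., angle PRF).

The interior angle at R is 180 - 39 - 56 = 85 degrees.
The exterior angle and interior angle at R are supplementary:
Exterior angle = 180 - 85 = 95 degrees.

95 degrees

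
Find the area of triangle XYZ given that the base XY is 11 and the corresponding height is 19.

Area = (1/2) * base * height
Area = (1/2) * 11 * 19
Area = 209/2

209/2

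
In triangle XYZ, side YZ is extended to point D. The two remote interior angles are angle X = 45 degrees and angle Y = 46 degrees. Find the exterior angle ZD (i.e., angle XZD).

Exterior angle = 45 + 46 = 91 degrees (exterior angle theorem).

91 degrees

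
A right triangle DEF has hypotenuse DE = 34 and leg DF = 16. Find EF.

By the Pythagorean theorem: EF^2 = DE^2 - DF^2
EF^2 = 34^2 - 16^2 = 1156 - 256 = 900
EF = sqrt(900) = 30

30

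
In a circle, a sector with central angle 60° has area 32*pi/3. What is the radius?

Sector area A = πr² × θ/360, so r² = 360A / (πθ).
r² = 360 × 32*pi/3 / (π × 60)
r² = 64
r = 8

8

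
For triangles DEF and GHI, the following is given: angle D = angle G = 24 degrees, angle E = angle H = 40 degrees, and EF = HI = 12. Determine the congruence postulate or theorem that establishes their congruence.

The given information provides:
angle D = angle G = 24 degrees, angle E = angle H = 40 degrees, and EF = HI = 12
This matches the AAS congruence theorem.
Two pairs of corresponding angles and a non-included side are equal (Angle-Angle-Side).

AAS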